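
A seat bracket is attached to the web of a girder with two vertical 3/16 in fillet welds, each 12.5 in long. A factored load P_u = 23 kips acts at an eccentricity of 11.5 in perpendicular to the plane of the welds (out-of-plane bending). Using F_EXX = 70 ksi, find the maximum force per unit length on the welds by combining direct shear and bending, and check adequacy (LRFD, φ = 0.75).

f_max ≈ 5.16 kip/in; NOT adequate

L_w = 2 × 12.5 = 25 in; section modulus (unit throat) S = 2 × L²/6 = 52.08 in².
Direct shear f_v = P/L_w = 23/25 = 0.92 kip/in.
Moment M = P × e = 23 × 11.5 = 264.5 kip·in; bending f_b = M/S = 5.078 kip/in.
f_max = √(f_v² + f_b²) = √(0.92² + 5.078²) = 5.161 kip/in.
φr_n = 0.75 × 0.6 × 70 × (0.707 × 0.1875) = 4.176 kip/in → NOT adequate.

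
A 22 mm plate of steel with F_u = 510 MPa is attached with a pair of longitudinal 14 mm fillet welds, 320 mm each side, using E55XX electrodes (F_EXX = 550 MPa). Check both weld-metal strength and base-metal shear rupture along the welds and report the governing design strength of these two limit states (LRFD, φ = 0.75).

t_e = 0.707 × 14 = 9.898 mm; L = 640 mm.
Weld metal: φR_n = 0.75 × 0.6 × 550 × 9.898 × 640 × 10⁻³ = 1568 kN.
Base metal (shear rupture): φR_n = 0.75 × 0.6 × 510 × 22 × 640 × 10⁻³ = 3231 kN.
Governing: weld metal.

φR_n ≈ 1570 kN (weld metal governs)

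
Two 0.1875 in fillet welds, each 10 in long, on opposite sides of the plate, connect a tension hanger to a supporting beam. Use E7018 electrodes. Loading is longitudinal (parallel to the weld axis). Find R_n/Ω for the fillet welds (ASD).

E70XX → F_EXX = 70 ksi.
Effective throat t_e = 0.707 × 0.1875 = 0.1326 in.
Total length L = 20 in; A_we = 0.1326 × 20 = 2.651 in².
F_nw = 0.6 F_EXX = 0.6 × 70 = 42 ksi.
R_n = 42 × 2.651 = 111.4 kips; R_n/Ω = 111.4/2.0 = 55.68 kips.

R_n/Ω ≈ 55.7 kips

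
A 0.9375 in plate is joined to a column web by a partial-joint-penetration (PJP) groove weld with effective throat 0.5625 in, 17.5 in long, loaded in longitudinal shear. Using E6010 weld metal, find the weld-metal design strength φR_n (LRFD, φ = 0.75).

φR_n ≈ 266 kips

E60XX → F_EXX = 60 ksi.
Effective throat (given) t_e = 0.5625 in.
A_we = 0.5625 × 17.5 = 9.844 in².
F_nw = 0.6 F_EXX = 36 ksi.
φR_n = 0.75 × 36 × 9.844 = 265.8 kips.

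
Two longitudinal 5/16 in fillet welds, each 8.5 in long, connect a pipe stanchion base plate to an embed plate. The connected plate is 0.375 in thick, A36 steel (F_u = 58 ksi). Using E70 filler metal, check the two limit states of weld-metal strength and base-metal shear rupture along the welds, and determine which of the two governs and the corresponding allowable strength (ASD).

E70XX → F_EXX = 70 ksi.
t_e = 0.707 × 0.3125 = 0.2209 in; L = 17 in.
Weld metal: R_n/Ω = (1/2.0) × 0.6 × 70 × 0.2209 × 17 = 78.87 kips.
Base metal (shear rupture): R_n/Ω = (1/2.0) × 0.6 × 58 × 0.375 × 17 = 110.9 kips.
Governing: weld metal.

R_n/Ω ≈ 78.9 kips (weld metal governs)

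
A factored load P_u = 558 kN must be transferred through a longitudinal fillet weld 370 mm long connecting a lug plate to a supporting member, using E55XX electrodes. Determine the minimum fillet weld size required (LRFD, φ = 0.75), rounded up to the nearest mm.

w = 9 mm

E55XX → F_EXX = 550 MPa.
Total weld length L = 370 mm.
Required throat t_e = P_u / (φ × 0.6 F_EXX × L) = 558 / (0.75 × 0.6 × 550 × 370 × 10⁻³) = 6.093 mm.
Required leg w = t_e / 0.707 = 8.619 mm → use 9 mm.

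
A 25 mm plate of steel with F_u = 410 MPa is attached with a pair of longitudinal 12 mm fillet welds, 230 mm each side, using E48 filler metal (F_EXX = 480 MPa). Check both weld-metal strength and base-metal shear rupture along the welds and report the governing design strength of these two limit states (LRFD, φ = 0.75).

φR_n ≈ 843 kN (weld metal governs)

t_e = 0.707 × 12 = 8.484 mm; L = 460 mm.
Weld metal: φR_n = 0.75 × 0.6 × 480 × 8.484 × 460 × 10⁻³ = 843 kN.
Base metal (shear rupture): φR_n = 0.75 × 0.6 × 410 × 25 × 460 × 10⁻³ = 2122 kN.
Governing: weld metal.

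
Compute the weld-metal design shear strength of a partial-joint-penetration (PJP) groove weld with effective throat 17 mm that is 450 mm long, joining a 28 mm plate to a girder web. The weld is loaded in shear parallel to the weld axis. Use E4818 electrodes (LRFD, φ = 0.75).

E48XX → F_EXX = 480 MPa.
Effective throat (given) t_e = 17 mm.
A_we = 17 × 450 = 7650 mm².
F_nw = 0.6 F_EXX = 288 MPa.
φR_n = 0.75 × 288 × 7650 × 10⁻³ = 1652 kN.

φR_n ≈ 1650 kN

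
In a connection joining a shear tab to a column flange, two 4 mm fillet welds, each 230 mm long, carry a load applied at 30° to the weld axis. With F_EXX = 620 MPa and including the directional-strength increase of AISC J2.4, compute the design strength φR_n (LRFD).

φR_n ≈ 427 kN

t_e = 0.707 × 4 = 2.828 mm; A_we = 2.828 × 460 = 1301 mm².
Directional factor: 1.0 + 0.5 sin^1.5(30°) = 1.177.
F_nw = 0.6 × 620 × 1.177 = 437.8 MPa.
φR_n = 0.75 × 437.8 × 1301 × 10⁻³ = 427.1 kN.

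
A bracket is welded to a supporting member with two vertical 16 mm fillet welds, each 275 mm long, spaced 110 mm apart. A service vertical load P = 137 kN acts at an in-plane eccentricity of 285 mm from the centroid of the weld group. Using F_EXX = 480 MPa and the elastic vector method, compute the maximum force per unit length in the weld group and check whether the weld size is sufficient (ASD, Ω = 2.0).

Total weld length L_w = 550 mm. Treat welds as unit-width lines.
Polar moment about centroid: J = 2[d³/12 + d(b/2)²] = 2[275³/12 + 275×55²] = 5130000 mm³.
Direct shear f_v = P/L_w = 137×10³ / 550 = 249.1 N/mm (vertical).
Torsion M = P·e = 137×10³ × 285 = 39045000 N·mm.
Critical point at (x, y) = (55, 137.5) from centroid. f_tx = M·y/J = 1047 N/mm; f_ty = M·x/J = 418.6 N/mm.
Resultant f_max = √[f_tx² + (f_v + f_ty)²] = √[1047² + (249.1 + 418.6)²] = 1241 N/mm.
Capacity per unit length: r_n/Ω = (1/2.0) × 0.6 × 480 × (0.707 × 16) = 1629 N/mm.
1241 ≤ 1629 → adequate.

f_max ≈ 1240 N/mm; adequate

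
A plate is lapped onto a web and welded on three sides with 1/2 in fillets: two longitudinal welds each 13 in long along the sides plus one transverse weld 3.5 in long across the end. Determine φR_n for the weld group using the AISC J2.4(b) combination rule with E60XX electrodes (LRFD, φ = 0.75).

φR_n ≈ 282 kips

E60XX → F_EXX = 60 ksi.
t_e = 0.707 × 0.5 = 0.3535 in.
R_nwl = 0.6 × 60 × 0.3535 × 26 = 330.9 kips (longitudinal, 2 welds).
R_nwt = 0.6 × 60 × 0.3535 × 3.5 = 44.54 kips (transverse, base value).
(i) R_nwl + R_nwt = 375.4 kips; (ii) 0.85 R_nwl + 1.5 R_nwt = 348.1 kips.
R_n = max = 375.4 kips [governs: (i)]; φR_n = 281.6 kips.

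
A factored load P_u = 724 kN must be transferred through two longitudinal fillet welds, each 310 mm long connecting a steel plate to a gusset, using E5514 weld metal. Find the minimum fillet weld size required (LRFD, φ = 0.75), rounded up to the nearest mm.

E55XX → F_EXX = 550 MPa.
Total weld length L = 620 mm.
Required throat t_e = P_u / (φ × 0.6 F_EXX × L) = 724 / (0.75 × 0.6 × 550 × 620 × 10⁻³) = 4.718 mm.
Required leg w = t_e / 0.707 = 6.673 mm → use 7 mm.

w = 7 mm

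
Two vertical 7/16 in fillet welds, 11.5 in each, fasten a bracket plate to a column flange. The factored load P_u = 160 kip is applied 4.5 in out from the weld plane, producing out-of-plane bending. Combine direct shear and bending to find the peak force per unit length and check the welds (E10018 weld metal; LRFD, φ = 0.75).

E100XX → F_EXX = 100 ksi.
L_w = 2 × 11.5 = 23 in; section modulus (unit throat) S = 2 × L²/6 = 44.08 in².
Direct shear f_v = P/L_w = 160/23 = 6.957 kip/in.
Moment M = P × e = 160 × 4.5 = 720 kip·in; bending f_b = M/S = 16.33 kip/in.
f_max = √(f_v² + f_b²) = √(6.957² + 16.33²) = 17.75 kip/in.
φr_n = 0.75 × 0.6 × 100 × (0.707 × 0.4375) = 13.92 kip/in → NOT adequate.

f_max ≈ 17.8 kip/in; NOT adequate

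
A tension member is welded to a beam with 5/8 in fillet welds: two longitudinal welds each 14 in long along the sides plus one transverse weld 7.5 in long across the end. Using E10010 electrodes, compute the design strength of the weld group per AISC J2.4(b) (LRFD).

E100XX → F_EXX = 100 ksi.
t_e = 0.707 × 0.625 = 0.4419 in.
R_nwl = 0.6 × 100 × 0.4419 × 28 = 742.4 kip (longitudinal, 2 welds).
R_nwt = 0.6 × 100 × 0.4419 × 7.5 = 198.8 kip (transverse, base value).
(i) R_nwl + R_nwt = 941.2 kip; (ii) 0.85 R_nwl + 1.5 R_nwt = 929.3 kip.
R_n = max = 941.2 kip [governs: (i)]; φR_n = 705.9 kip.

φR_n ≈ 706 kip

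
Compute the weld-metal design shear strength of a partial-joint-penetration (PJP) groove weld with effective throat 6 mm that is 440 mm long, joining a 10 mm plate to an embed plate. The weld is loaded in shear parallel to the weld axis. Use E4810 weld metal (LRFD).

φR_n ≈ 570 kN

E48XX → F_EXX = 480 MPa.
Effective throat (given) t_e = 6 mm.
A_we = 6 × 440 = 2640 mm².
F_nw = 0.6 F_EXX = 288 MPa.
φR_n = 0.75 × 288 × 2640 × 10⁻³ = 570.2 kN.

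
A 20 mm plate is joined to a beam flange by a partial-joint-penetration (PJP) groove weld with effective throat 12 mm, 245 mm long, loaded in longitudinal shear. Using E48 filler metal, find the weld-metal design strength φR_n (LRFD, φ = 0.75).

E48XX → F_EXX = 480 MPa.
Effective throat (given) t_e = 12 mm.
A_we = 12 × 245 = 2940 mm².
F_nw = 0.6 F_EXX = 288 MPa.
φR_n = 0.75 × 288 × 2940 × 10⁻³ = 635 kN.

φR_n ≈ 635 kN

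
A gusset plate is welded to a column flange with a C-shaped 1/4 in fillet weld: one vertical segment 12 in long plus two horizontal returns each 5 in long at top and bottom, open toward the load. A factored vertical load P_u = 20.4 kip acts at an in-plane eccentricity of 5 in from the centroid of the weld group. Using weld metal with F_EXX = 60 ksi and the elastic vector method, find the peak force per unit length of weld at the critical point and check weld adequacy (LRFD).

f_max ≈ 1.97 kip/in; adequate

Total weld length L_w = 22 in. Treat welds as unit-width lines.
Centroid: x̄ = 2×5×2.5 / 22 = 1.136 in from the vertical weld.
Polar moment about centroid: J = I_x + I_y = [12³/12 + 2×5×6²] + [12×1.136² + 2(5³/12 + 5×1.364²)] = 558.9 in³.
Direct shear f_v = P/L_w = 20.4 / 22 = 0.9273 kip/in (vertical).
Torsion M = P·e = 20.4 × 5 = 102 kip·in.
Critical point at (x, y) = (3.864, 6) from centroid. f_tx = M·y/J = 1.095 kip/in; f_ty = M·x/J = 0.7051 kip/in.
Resultant f_max = √[f_tx² + (f_v + f_ty)²] = √[1.095² + (0.9273 + 0.7051)²] = 1.966 kip/in.
Capacity per unit length: φr_n = 0.75 × 0.6 × 60 × (0.707 × 0.25) = 4.772 kip/in.
1.966 ≤ 4.772 → adequate.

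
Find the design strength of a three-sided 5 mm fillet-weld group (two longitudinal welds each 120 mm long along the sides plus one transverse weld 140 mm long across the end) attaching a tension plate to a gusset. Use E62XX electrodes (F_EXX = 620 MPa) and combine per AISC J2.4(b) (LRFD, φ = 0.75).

φR_n ≈ 408 kN

t_e = 0.707 × 5 = 3.535 mm.
R_nwl = 0.6 × 620 × 3.535 × 240 × 10⁻³ = 315.6 kN (longitudinal, 2 welds).
R_nwt = 0.6 × 620 × 3.535 × 140 × 10⁻³ = 184.1 kN (transverse, base value).
(i) R_nwl + R_nwt = 499.7 kN; (ii) 0.85 R_nwl + 1.5 R_nwt = 544.4 kN.
R_n = max = 544.4 kN [governs: (ii)]; φR_n = 408.3 kN.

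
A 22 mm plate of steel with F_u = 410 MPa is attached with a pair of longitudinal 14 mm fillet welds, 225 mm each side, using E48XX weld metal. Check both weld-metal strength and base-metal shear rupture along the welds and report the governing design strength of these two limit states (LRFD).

φR_n ≈ 962 kN (weld metal governs)

E48XX → F_EXX = 480 MPa.
t_e = 0.707 × 14 = 9.898 mm; L = 450 mm.
Weld metal: φR_n = 0.75 × 0.6 × 480 × 9.898 × 450 × 10⁻³ = 962.1 kN.
Base metal (shear rupture): φR_n = 0.75 × 0.6 × 410 × 22 × 450 × 10⁻³ = 1827 kN.
Governing: weld metal.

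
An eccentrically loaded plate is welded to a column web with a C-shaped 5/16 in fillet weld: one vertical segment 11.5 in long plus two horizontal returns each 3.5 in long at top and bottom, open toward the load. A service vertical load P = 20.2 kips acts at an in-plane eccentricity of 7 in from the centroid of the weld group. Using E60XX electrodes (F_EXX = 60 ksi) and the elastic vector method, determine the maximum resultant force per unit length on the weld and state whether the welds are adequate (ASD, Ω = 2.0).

Total weld length L_w = 18.5 in. Treat welds as unit-width lines.
Centroid: x̄ = 2×3.5×1.75 / 18.5 = 0.6622 in from the vertical weld.
Polar moment about centroid: J = I_x + I_y = [11.5³/12 + 2×3.5×5.75²] + [11.5×0.6622² + 2(3.5³/12 + 3.5×1.088²)] = 378.6 in³.
Direct shear f_v = P/L_w = 20.2 / 18.5 = 1.092 kip/in (vertical).
Torsion M = P·e = 20.2 × 7 = 141.4 kip·in.
Critical point at (x, y) = (2.838, 5.75) from centroid. f_tx = M·y/J = 2.147 kip/in; f_ty = M·x/J = 1.06 kip/in.
Resultant f_max = √[f_tx² + (f_v + f_ty)²] = √[2.147² + (1.092 + 1.06)²] = 3.04 kip/in.
Capacity per unit length: r_n/Ω = (1/2.0) × 0.6 × 60 × (0.707 × 0.3125) = 3.977 kip/in.
3.04 ≤ 3.977 → adequate.

f_max ≈ 3.04 kip/in; adequate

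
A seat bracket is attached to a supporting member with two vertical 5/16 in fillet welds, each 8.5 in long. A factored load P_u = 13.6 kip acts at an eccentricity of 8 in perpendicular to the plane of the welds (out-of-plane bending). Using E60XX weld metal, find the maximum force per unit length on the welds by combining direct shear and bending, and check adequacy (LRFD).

E60XX → F_EXX = 60 ksi.
L_w = 2 × 8.5 = 17 in; section modulus (unit throat) S = 2 × L²/6 = 24.08 in².
Direct shear f_v = P/L_w = 13.6/17 = 0.8 kip/in.
Moment M = P × e = 13.6 × 8 = 108.8 kip·in; bending f_b = M/S = 4.518 kip/in.
f_max = √(f_v² + f_b²) = √(0.8² + 4.518²) = 4.588 kip/in.
φr_n = 0.75 × 0.6 × 60 × (0.707 × 0.3125) = 5.965 kip/in → adequate.

f_max ≈ 4.59 kip/in; adequate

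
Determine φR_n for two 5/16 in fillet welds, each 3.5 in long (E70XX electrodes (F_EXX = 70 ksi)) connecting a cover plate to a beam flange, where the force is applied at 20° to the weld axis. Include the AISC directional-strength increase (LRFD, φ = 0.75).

φR_n ≈ 53.6 kip

t_e = 0.707 × 0.3125 = 0.2209 in; A_we = 0.2209 × 7 = 1.547 in².
Directional factor: 1.0 + 0.5 sin^1.5(20°) = 1.1.
F_nw = 0.6 × 70 × 1.1 = 46.2 ksi.
φR_n = 0.75 × 46.2 × 1.547 = 53.59 kip.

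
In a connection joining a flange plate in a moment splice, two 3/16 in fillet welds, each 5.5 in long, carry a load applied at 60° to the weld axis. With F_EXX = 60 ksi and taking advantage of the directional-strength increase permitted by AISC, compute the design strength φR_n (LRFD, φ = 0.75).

φR_n ≈ 55.2 kips

t_e = 0.707 × 0.1875 = 0.1326 in; A_we = 0.1326 × 11 = 1.458 in².
Directional factor: 1.0 + 0.5 sin^1.5(60°) = 1.403.
F_nw = 0.6 × 60 × 1.403 = 50.51 ksi.
φR_n = 0.75 × 50.51 × 1.458 = 55.24 kips.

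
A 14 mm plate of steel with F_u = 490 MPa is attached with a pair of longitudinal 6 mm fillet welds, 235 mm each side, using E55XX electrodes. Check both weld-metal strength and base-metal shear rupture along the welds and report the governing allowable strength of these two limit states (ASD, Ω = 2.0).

R_n/Ω ≈ 329 kN (weld metal governs)

E55XX → F_EXX = 550 MPa.
t_e = 0.707 × 6 = 4.242 mm; L = 470 mm.
Weld metal: R_n/Ω = (1/2.0) × 0.6 × 550 × 4.242 × 470 × 10⁻³ = 329 kN.
Base metal (shear rupture): R_n/Ω = (1/2.0) × 0.6 × 490 × 14 × 470 × 10⁻³ = 967.3 kN.
Governing: weld metal.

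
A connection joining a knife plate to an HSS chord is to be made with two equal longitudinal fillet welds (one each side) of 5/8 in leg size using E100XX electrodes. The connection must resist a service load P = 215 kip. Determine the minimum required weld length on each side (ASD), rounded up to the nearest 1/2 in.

E100XX → F_EXX = 100 ksi.
Throat t_e = 0.707 × 0.625 = 0.4419 in.
r_n/Ω = (0.6 × 100 × 0.4419) / 2.0 = 13.26 kip/in.
L_req = P / (r_n/Ω) = 215 / 13.26 = 16.22 in total.
Per side: 16.22 / 2 = 8.109 in.
Round up → use L = 8.5 in on each side.

L = 8.5 in on each side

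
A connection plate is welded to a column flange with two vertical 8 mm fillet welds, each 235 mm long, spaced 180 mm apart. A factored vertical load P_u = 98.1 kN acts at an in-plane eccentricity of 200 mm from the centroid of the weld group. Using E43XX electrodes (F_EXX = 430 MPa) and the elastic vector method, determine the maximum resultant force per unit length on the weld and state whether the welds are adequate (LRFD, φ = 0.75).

f_max ≈ 635 N/mm; adequate

Total weld length L_w = 470 mm. Treat welds as unit-width lines.
Polar moment about centroid: J = 2[d³/12 + d(b/2)²] = 2[235³/12 + 235×90²] = 5970000 mm³.
Direct shear f_v = P/L_w = 98.1×10³ / 470 = 208.7 N/mm (vertical).
Torsion M = P·e = 98.1×10³ × 200 = 19620000 N·mm.
Critical point at (x, y) = (90, 117.5) from centroid. f_tx = M·y/J = 386.2 N/mm; f_ty = M·x/J = 295.8 N/mm.
Resultant f_max = √[f_tx² + (f_v + f_ty)²] = √[386.2² + (208.7 + 295.8)²] = 635.3 N/mm.
Capacity per unit length: φr_n = 0.75 × 0.6 × 430 × (0.707 × 8) = 1094 N/mm.
635.3 ≤ 1094 → adequate.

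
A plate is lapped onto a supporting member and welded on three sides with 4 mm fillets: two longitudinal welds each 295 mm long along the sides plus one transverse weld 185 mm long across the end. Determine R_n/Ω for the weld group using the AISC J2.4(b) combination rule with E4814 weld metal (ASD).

E48XX → F_EXX = 480 MPa.
t_e = 0.707 × 4 = 2.828 mm.
R_nwl = 0.6 × 480 × 2.828 × 590 × 10⁻³ = 480.5 kN (longitudinal, 2 welds).
R_nwt = 0.6 × 480 × 2.828 × 185 × 10⁻³ = 150.7 kN (transverse, base value).
(i) R_nwl + R_nwt = 631.2 kN; (ii) 0.85 R_nwl + 1.5 R_nwt = 634.5 kN.
R_n = max = 634.5 kN [governs: (ii)]; R_n/Ω = 317.2 kN.

R_n/Ω ≈ 317 kN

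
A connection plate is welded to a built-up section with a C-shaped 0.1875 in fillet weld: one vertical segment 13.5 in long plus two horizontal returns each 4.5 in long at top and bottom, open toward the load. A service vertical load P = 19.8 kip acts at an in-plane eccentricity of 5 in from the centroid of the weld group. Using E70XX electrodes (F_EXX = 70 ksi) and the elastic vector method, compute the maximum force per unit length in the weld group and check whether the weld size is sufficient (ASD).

Total weld length L_w = 22.5 in. Treat welds as unit-width lines.
Centroid: x̄ = 2×4.5×2.25 / 22.5 = 0.9 in from the vertical weld.
Polar moment about centroid: J = I_x + I_y = [13.5³/12 + 2×4.5×6.75²] + [13.5×0.9² + 2(4.5³/12 + 4.5×1.35²)] = 657.6 in³.
Direct shear f_v = P/L_w = 19.8 / 22.5 = 0.88 kip/in (vertical).
Torsion M = P·e = 19.8 × 5 = 99 kip·in.
Critical point at (x, y) = (3.6, 6.75) from centroid. f_tx = M·y/J = 1.016 kip/in; f_ty = M·x/J = 0.542 kip/in.
Resultant f_max = √[f_tx² + (f_v + f_ty)²] = √[1.016² + (0.88 + 0.542)²] = 1.748 kip/in.
Capacity per unit length: r_n/Ω = (1/2.0) × 0.6 × 70 × (0.707 × 0.1875) = 2.784 kip/in.
1.748 ≤ 2.784 → adequate.

f_max ≈ 1.75 kip/in; adequate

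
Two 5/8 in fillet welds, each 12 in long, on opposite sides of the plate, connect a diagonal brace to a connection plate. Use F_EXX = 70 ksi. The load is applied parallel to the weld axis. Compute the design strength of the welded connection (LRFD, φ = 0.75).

Effective throat t_e = 0.707 × 0.625 = 0.4419 in.
Total length L = 24 in; A_we = 0.4419 × 24 = 10.6 in².
F_nw = 0.6 F_EXX = 0.6 × 70 = 42 ksi.
φR_n = 0.75 × 42 × 10.6 = 334.1 kips.

φR_n ≈ 334 kips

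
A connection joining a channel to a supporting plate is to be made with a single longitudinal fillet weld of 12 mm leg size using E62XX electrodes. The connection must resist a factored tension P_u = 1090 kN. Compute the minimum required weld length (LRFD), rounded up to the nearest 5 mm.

L = 465 mm

E62XX → F_EXX = 620 MPa.
Throat t_e = 0.707 × 12 = 8.484 mm.
φr_n = 0.75 × 0.6 × 620 × 8.484 × 10⁻³ = 2.367 kN/mm.
L_req = P_u / φr_n = 1090 / 2.367 = 460.5 mm total.
Round up → use L = 465 mm.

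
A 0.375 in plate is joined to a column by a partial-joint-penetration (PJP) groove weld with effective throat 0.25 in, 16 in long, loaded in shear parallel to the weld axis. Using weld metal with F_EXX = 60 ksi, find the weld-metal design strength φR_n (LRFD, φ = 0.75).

φR_n ≈ 108 kip

Effective throat (given) t_e = 0.25 in.
A_we = 0.25 × 16 = 4 in².
F_nw = 0.6 F_EXX = 36 ksi.
φR_n = 0.75 × 36 × 4 = 108 kip.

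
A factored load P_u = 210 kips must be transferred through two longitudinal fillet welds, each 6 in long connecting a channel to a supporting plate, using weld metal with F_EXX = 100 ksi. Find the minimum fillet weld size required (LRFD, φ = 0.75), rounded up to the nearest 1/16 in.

w = 9/16 in

Total weld length L = 12 in.
Required throat t_e = P_u / (φ × 0.6 F_EXX × L) = 210 / (0.75 × 0.6 × 100 × 12) = 0.3889 in.
Required leg w = t_e / 0.707 = 0.5501 in → use 9/16 in.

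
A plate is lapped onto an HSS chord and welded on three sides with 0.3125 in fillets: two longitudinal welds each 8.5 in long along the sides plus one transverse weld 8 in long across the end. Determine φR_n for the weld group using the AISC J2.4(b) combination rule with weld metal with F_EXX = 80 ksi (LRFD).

φR_n ≈ 210 kip

t_e = 0.707 × 0.3125 = 0.2209 in.
R_nwl = 0.6 × 80 × 0.2209 × 17 = 180.3 kip (longitudinal, 2 welds).
R_nwt = 0.6 × 80 × 0.2209 × 8 = 84.84 kip (transverse, base value).
(i) R_nwl + R_nwt = 265.1 kip; (ii) 0.85 R_nwl + 1.5 R_nwt = 280.5 kip.
R_n = max = 280.5 kip [governs: (ii)]; φR_n = 210.4 kip.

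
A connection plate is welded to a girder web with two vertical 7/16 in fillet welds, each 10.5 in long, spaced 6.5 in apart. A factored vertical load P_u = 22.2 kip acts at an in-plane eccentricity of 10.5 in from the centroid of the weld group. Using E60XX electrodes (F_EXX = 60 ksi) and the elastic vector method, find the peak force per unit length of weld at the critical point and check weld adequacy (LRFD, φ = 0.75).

f_max ≈ 4.13 kip/in; adequate

Total weld length L_w = 21 in. Treat welds as unit-width lines.
Polar moment about centroid: J = 2[d³/12 + d(b/2)²] = 2[10.5³/12 + 10.5×3.25²] = 414.8 in³.
Direct shear f_v = P/L_w = 22.2 / 21 = 1.057 kip/in (vertical).
Torsion M = P·e = 22.2 × 10.5 = 233.1 kip·in.
Critical point at (x, y) = (3.25, 5.25) from centroid. f_tx = M·y/J = 2.951 kip/in; f_ty = M·x/J = 1.827 kip/in.
Resultant f_max = √[f_tx² + (f_v + f_ty)²] = √[2.951² + (1.057 + 1.827)²] = 4.126 kip/in.
Capacity per unit length: φr_n = 0.75 × 0.6 × 60 × (0.707 × 0.4375) = 8.351 kip/in.
4.126 ≤ 8.351 → adequate.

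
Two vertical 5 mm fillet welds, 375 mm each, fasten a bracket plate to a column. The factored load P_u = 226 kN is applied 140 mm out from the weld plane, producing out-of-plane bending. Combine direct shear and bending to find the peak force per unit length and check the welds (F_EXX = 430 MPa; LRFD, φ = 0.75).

L_w = 2 × 375 = 750 mm; section modulus (unit throat) S = 2 × L²/6 = 46880 mm².
Direct shear f_v = P/L_w = 226×10³/750 = 301.3 N/mm.
Moment M = P × e = 226×10³ × 140 = 31640000 N·mm; bending f_b = M/S = 675 N/mm.
f_max = √(f_v² + f_b²) = √(301.3² + 675²) = 739.2 N/mm.
φr_n = 0.75 × 0.6 × 430 × (0.707 × 5) = 684 N/mm → NOT adequate.

f_max ≈ 739 N/mm; NOT adequate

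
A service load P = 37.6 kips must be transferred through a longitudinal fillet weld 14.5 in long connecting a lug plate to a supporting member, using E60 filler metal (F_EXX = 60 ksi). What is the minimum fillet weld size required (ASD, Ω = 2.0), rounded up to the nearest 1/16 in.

Total weld length L = 14.5 in.
Required throat t_e = P × Ω / (0.6 F_EXX × L) = 37.6 × 2.0 / (0.6 × 60 × 14.5) = 0.1441 in.
Required leg w = t_e / 0.707 = 0.2038 in → use 1/4 in.

w = 1/4 in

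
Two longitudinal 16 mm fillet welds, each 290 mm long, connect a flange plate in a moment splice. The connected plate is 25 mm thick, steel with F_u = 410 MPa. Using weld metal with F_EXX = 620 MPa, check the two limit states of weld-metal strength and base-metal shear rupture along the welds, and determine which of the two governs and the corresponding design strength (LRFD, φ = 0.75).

t_e = 0.707 × 16 = 11.31 mm; L = 580 mm.
Weld metal: φR_n = 0.75 × 0.6 × 620 × 11.31 × 580 × 10⁻³ = 1831 kN.
Base metal (shear rupture): φR_n = 0.75 × 0.6 × 410 × 25 × 580 × 10⁻³ = 2675 kN.
Governing: weld metal.

φR_n ≈ 1830 kN (weld metal governs)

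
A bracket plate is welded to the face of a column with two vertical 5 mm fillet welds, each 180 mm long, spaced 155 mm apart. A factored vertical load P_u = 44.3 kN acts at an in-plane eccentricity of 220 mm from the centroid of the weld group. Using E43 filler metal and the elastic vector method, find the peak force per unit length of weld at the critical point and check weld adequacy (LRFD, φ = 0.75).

E43XX → F_EXX = 430 MPa.
Total weld length L_w = 360 mm. Treat welds as unit-width lines.
Polar moment about centroid: J = 2[d³/12 + d(b/2)²] = 2[180³/12 + 180×77.5²] = 3134000 mm³.
Direct shear f_v = P/L_w = 44.3×10³ / 360 = 123.1 N/mm (vertical).
Torsion M = P·e = 44.3×10³ × 220 = 9746000 N·mm.
Critical point at (x, y) = (77.5, 90) from centroid. f_tx = M·y/J = 279.9 N/mm; f_ty = M·x/J = 241 N/mm.
Resultant f_max = √[f_tx² + (f_v + f_ty)²] = √[279.9² + (123.1 + 241)²] = 459.2 N/mm.
Capacity per unit length: φr_n = 0.75 × 0.6 × 430 × (0.707 × 5) = 684 N/mm.
459.2 ≤ 684 → adequate.

f_max ≈ 459 N/mm; adequate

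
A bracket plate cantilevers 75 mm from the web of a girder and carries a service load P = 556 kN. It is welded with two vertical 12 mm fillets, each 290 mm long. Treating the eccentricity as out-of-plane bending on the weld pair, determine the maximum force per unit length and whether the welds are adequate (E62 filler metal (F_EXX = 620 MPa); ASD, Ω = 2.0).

L_w = 2 × 290 = 580 mm; section modulus (unit throat) S = 2 × L²/6 = 28030 mm².
Direct shear f_v = P/L_w = 556×10³/580 = 958.6 N/mm.
Moment M = P × e = 556×10³ × 75 = 41700000 N·mm; bending f_b = M/S = 1488 N/mm.
f_max = √(f_v² + f_b²) = √(958.6² + 1488²) = 1770 N/mm.
r_n/Ω = (1/2.0) × 0.6 × 620 × (0.707 × 12) = 1578 N/mm → NOT adequate.

f_max ≈ 1770 N/mm; NOT adequate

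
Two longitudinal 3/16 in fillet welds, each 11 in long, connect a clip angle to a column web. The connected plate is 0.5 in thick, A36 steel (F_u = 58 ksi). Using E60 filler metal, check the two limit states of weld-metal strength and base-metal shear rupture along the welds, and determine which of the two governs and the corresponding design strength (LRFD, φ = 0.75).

E60XX → F_EXX = 60 ksi.
t_e = 0.707 × 0.1875 = 0.1326 in; L = 22 in.
Weld metal: φR_n = 0.75 × 0.6 × 60 × 0.1326 × 22 = 78.74 kips.
Base metal (shear rupture): φR_n = 0.75 × 0.6 × 58 × 0.5 × 22 = 287.1 kips.
Governing: weld metal.

φR_n ≈ 78.7 kips (weld metal governs)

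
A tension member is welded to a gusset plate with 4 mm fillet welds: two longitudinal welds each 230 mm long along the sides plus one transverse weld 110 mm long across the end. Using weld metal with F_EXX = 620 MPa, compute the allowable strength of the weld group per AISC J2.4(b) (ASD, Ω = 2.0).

t_e = 0.707 × 4 = 2.828 mm.
R_nwl = 0.6 × 620 × 2.828 × 460 × 10⁻³ = 483.9 kN (longitudinal, 2 welds).
R_nwt = 0.6 × 620 × 2.828 × 110 × 10⁻³ = 115.7 kN (transverse, base value).
(i) R_nwl + R_nwt = 599.6 kN; (ii) 0.85 R_nwl + 1.5 R_nwt = 584.9 kN.
R_n = max = 599.6 kN [governs: (i)]; R_n/Ω = 299.8 kN.

R_n/Ω ≈ 300 kN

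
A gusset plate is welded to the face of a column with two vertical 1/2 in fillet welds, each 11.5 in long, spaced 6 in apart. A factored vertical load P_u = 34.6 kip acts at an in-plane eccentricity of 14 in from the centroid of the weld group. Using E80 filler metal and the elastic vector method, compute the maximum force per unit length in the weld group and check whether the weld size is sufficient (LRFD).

E80XX → F_EXX = 80 ksi.
Total weld length L_w = 23 in. Treat welds as unit-width lines.
Polar moment about centroid: J = 2[d³/12 + d(b/2)²] = 2[11.5³/12 + 11.5×3²] = 460.5 in³.
Direct shear f_v = P/L_w = 34.6 / 23 = 1.504 kip/in (vertical).
Torsion M = P·e = 34.6 × 14 = 484.4 kip·in.
Critical point at (x, y) = (3, 5.75) from centroid. f_tx = M·y/J = 6.049 kip/in; f_ty = M·x/J = 3.156 kip/in.
Resultant f_max = √[f_tx² + (f_v + f_ty)²] = √[6.049² + (1.504 + 3.156)²] = 7.636 kip/in.
Capacity per unit length: φr_n = 0.75 × 0.6 × 80 × (0.707 × 0.5) = 12.73 kip/in.
7.636 ≤ 12.73 → adequate.

f_max ≈ 7.64 kip/in; adequate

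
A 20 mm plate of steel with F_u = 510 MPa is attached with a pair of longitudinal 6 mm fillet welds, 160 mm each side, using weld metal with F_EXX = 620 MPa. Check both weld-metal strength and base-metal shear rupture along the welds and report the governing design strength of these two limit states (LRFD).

t_e = 0.707 × 6 = 4.242 mm; L = 320 mm.
Weld metal: φR_n = 0.75 × 0.6 × 620 × 4.242 × 320 × 10⁻³ = 378.7 kN.
Base metal (shear rupture): φR_n = 0.75 × 0.6 × 510 × 20 × 320 × 10⁻³ = 1469 kN.
Governing: weld metal.

φR_n ≈ 379 kN (weld metal governs)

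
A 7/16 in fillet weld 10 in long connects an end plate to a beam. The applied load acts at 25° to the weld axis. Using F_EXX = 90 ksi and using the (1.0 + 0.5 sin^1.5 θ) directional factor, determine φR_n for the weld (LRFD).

φR_n ≈ 142 kip

t_e = 0.707 × 0.4375 = 0.3093 in; A_we = 0.3093 × 10 = 3.093 in².
Directional factor: 1.0 + 0.5 sin^1.5(25°) = 1.137.
F_nw = 0.6 × 90 × 1.137 = 61.42 ksi.
φR_n = 0.75 × 61.42 × 3.093 = 142.5 kip.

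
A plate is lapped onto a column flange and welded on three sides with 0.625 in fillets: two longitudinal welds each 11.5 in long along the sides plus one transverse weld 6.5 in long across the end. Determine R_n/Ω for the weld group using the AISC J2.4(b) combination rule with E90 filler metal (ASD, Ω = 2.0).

R_n/Ω ≈ 352 kip

E90XX → F_EXX = 90 ksi.
t_e = 0.707 × 0.625 = 0.4419 in.
R_nwl = 0.6 × 90 × 0.4419 × 23 = 548.8 kip (longitudinal, 2 welds).
R_nwt = 0.6 × 90 × 0.4419 × 6.5 = 155.1 kip (transverse, base value).
(i) R_nwl + R_nwt = 703.9 kip; (ii) 0.85 R_nwl + 1.5 R_nwt = 699.1 kip.
R_n = max = 703.9 kip [governs: (i)]; R_n/Ω = 352 kip.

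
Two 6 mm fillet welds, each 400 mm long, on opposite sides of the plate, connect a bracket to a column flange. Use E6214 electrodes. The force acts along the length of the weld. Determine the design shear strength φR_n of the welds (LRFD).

E62XX → F_EXX = 620 MPa.
Effective throat t_e = 0.707 × 6 = 4.242 mm.
Total length L = 800 mm; A_we = 4.242 × 800 = 3394 mm².
F_nw = 0.6 F_EXX = 0.6 × 620 = 372 MPa.
φR_n = 0.75 × 372 × 3394 × 10⁻³ = 946.8 kN.

φR_n ≈ 947 kN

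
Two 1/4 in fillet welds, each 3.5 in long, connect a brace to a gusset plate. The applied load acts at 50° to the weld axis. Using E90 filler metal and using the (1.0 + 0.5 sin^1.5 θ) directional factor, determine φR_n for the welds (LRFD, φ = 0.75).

φR_n ≈ 66.9 kip

E90XX → F_EXX = 90 ksi.
t_e = 0.707 × 0.25 = 0.1767 in; A_we = 0.1767 × 7 = 1.237 in².
Directional factor: 1.0 + 0.5 sin^1.5(50°) = 1.335.
F_nw = 0.6 × 90 × 1.335 = 72.1 ksi.
φR_n = 0.75 × 72.1 × 1.237 = 66.91 kip.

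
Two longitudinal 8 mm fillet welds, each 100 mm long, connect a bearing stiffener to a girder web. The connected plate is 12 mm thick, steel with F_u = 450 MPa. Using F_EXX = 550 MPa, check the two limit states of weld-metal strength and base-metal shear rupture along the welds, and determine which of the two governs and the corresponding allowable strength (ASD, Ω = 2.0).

t_e = 0.707 × 8 = 5.656 mm; L = 200 mm.
Weld metal: R_n/Ω = (1/2.0) × 0.6 × 550 × 5.656 × 200 × 10⁻³ = 186.6 kN.
Base metal (shear rupture): R_n/Ω = (1/2.0) × 0.6 × 450 × 12 × 200 × 10⁻³ = 324 kN.
Governing: weld metal.

R_n/Ω ≈ 187 kN (weld metal governs)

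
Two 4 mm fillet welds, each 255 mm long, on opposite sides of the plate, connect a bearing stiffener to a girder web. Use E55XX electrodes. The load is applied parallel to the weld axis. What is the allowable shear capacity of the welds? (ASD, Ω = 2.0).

E55XX → F_EXX = 550 MPa.
Effective throat t_e = 0.707 × 4 = 2.828 mm.
Total length L = 510 mm; A_we = 2.828 × 510 = 1442 mm².
F_nw = 0.6 F_EXX = 0.6 × 550 = 330 MPa.
R_n = 330 × 1442 × 10⁻³ = 476 kN; R_n/Ω = 476/2.0 = 238 kN.

R_n/Ω ≈ 238 kN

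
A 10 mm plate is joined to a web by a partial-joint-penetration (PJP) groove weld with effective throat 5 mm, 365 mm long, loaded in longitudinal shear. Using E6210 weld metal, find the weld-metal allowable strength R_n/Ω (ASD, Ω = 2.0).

R_n/Ω ≈ 339 kN

E62XX → F_EXX = 620 MPa.
Effective throat (given) t_e = 5 mm.
A_we = 5 × 365 = 1825 mm².
F_nw = 0.6 F_EXX = 372 MPa.
R_n/Ω = (372 × 1825) / 2.0 × 10⁻³ = 339.4 kN.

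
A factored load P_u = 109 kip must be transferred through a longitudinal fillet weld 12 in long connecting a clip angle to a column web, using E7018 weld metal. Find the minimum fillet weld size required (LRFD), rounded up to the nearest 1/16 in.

w = 7/16 in

E70XX → F_EXX = 70 ksi.
Total weld length L = 12 in.
Required throat t_e = P_u / (φ × 0.6 F_EXX × L) = 109 / (0.75 × 0.6 × 70 × 12) = 0.2884 in.
Required leg w = t_e / 0.707 = 0.4079 in → use 7/16 in.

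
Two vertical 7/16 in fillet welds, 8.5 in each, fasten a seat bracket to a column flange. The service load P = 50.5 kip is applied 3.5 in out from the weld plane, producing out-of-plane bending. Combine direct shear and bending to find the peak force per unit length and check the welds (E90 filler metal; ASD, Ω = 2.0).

E90XX → F_EXX = 90 ksi.
L_w = 2 × 8.5 = 17 in; section modulus (unit throat) S = 2 × L²/6 = 24.08 in².
Direct shear f_v = P/L_w = 50.5/17 = 2.971 kip/in.
Moment M = P × e = 50.5 × 3.5 = 176.75 kip·in; bending f_b = M/S = 7.339 kip/in.
f_max = √(f_v² + f_b²) = √(2.971² + 7.339²) = 7.917 kip/in.
r_n/Ω = (1/2.0) × 0.6 × 90 × (0.707 × 0.4375) = 8.351 kip/in → adequate.

f_max ≈ 7.92 kip/in; adequate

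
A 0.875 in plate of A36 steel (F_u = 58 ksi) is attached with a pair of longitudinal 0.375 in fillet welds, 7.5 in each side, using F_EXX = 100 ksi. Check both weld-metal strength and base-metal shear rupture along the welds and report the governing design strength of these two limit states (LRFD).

t_e = 0.707 × 0.375 = 0.2651 in; L = 15 in.
Weld metal: φR_n = 0.75 × 0.6 × 100 × 0.2651 × 15 = 179 kip.
Base metal (shear rupture): φR_n = 0.75 × 0.6 × 58 × 0.875 × 15 = 342.6 kip.
Governing: weld metal.

φR_n ≈ 179 kip (weld metal governs)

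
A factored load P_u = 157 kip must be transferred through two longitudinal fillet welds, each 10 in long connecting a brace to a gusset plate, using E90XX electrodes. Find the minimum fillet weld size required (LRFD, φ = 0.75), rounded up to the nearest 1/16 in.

w = 5/16 in

E90XX → F_EXX = 90 ksi.
Total weld length L = 20 in.
Required throat t_e = P_u / (φ × 0.6 F_EXX × L) = 157 / (0.75 × 0.6 × 90 × 20) = 0.1938 in.
Required leg w = t_e / 0.707 = 0.2742 in → use 5/16 in.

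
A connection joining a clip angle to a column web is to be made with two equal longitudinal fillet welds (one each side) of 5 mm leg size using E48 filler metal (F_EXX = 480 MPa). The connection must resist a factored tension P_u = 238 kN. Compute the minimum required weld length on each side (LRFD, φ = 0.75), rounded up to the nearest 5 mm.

L = 160 mm on each side

Throat t_e = 0.707 × 5 = 3.535 mm.
φr_n = 0.75 × 0.6 × 480 × 3.535 × 10⁻³ = 0.7636 kN/mm.
L_req = P_u / φr_n = 238 / 0.7636 = 311.7 mm total.
Per side: 311.7 / 2 = 155.8 mm.
Round up → use L = 160 mm on each side.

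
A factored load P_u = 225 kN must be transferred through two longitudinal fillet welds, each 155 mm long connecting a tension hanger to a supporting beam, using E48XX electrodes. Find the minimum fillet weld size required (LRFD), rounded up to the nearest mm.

w = 5 mm

E48XX → F_EXX = 480 MPa.
Total weld length L = 310 mm.
Required throat t_e = P_u / (φ × 0.6 F_EXX × L) = 225 / (0.75 × 0.6 × 480 × 310 × 10⁻³) = 3.36 mm.
Required leg w = t_e / 0.707 = 4.753 mm → use 5 mm.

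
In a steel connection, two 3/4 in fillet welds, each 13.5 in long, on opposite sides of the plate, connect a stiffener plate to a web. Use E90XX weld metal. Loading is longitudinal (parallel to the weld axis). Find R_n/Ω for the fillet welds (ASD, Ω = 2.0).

R_n/Ω ≈ 387 kips

E90XX → F_EXX = 90 ksi.
Effective throat t_e = 0.707 × 0.75 = 0.5302 in.
Total length L = 27 in; A_we = 0.5302 × 27 = 14.32 in².
F_nw = 0.6 F_EXX = 0.6 × 90 = 54 ksi.
R_n = 54 × 14.32 = 773.1 kips; R_n/Ω = 773.1/2.0 = 386.6 kips.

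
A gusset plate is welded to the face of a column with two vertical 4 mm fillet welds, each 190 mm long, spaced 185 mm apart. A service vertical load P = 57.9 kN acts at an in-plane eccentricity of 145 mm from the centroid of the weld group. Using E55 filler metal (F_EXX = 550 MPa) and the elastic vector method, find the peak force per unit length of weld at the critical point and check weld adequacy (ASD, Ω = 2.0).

Total weld length L_w = 380 mm. Treat welds as unit-width lines.
Polar moment about centroid: J = 2[d³/12 + d(b/2)²] = 2[190³/12 + 190×92.5²] = 4395000 mm³.
Direct shear f_v = P/L_w = 57.9×10³ / 380 = 152.4 N/mm (vertical).
Torsion M = P·e = 57.9×10³ × 145 = 8395500 N·mm.
Critical point at (x, y) = (92.5, 95) from centroid. f_tx = M·y/J = 181.5 N/mm; f_ty = M·x/J = 176.7 N/mm.
Resultant f_max = √[f_tx² + (f_v + f_ty)²] = √[181.5² + (152.4 + 176.7)²] = 375.8 N/mm.
Capacity per unit length: r_n/Ω = (1/2.0) × 0.6 × 550 × (0.707 × 4) = 466.6 N/mm.
375.8 ≤ 466.6 → adequate.

f_max ≈ 376 N/mm; adequate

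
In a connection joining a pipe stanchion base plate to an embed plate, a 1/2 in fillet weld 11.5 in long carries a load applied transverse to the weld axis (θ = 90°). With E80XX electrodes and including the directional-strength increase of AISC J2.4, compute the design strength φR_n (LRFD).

E80XX → F_EXX = 80 ksi.
t_e = 0.707 × 0.5 = 0.3535 in; A_we = 0.3535 × 11.5 = 4.065 in².
Directional factor: 1.0 + 0.5 sin^1.5(90°) = 1.5.
F_nw = 0.6 × 80 × 1.5 = 72 ksi.
φR_n = 0.75 × 72 × 4.065 = 219.5 kips.

φR_n ≈ 220 kips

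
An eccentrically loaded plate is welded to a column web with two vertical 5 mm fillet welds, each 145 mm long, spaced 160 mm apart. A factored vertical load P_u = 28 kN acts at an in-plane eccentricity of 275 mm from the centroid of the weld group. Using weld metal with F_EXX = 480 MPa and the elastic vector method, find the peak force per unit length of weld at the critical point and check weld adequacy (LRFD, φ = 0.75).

Total weld length L_w = 290 mm. Treat welds as unit-width lines.
Polar moment about centroid: J = 2[d³/12 + d(b/2)²] = 2[145³/12 + 145×80²] = 2364000 mm³.
Direct shear f_v = P/L_w = 28×10³ / 290 = 96.55 N/mm (vertical).
Torsion M = P·e = 28×10³ × 275 = 7700000 N·mm.
Critical point at (x, y) = (80, 72.5) from centroid. f_tx = M·y/J = 236.1 N/mm; f_ty = M·x/J = 260.6 N/mm.
Resultant f_max = √[f_tx² + (f_v + f_ty)²] = √[236.1² + (96.55 + 260.6)²] = 428.1 N/mm.
Capacity per unit length: φr_n = 0.75 × 0.6 × 480 × (0.707 × 5) = 763.6 N/mm.
428.1 ≤ 763.6 → adequate.

f_max ≈ 428 N/mm; adequate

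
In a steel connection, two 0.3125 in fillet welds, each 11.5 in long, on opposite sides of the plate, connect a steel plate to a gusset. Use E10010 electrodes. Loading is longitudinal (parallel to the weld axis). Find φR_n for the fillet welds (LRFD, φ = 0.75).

φR_n ≈ 229 kips

E100XX → F_EXX = 100 ksi.
Effective throat t_e = 0.707 × 0.3125 = 0.2209 in.
Total length L = 23 in; A_we = 0.2209 × 23 = 5.082 in².
F_nw = 0.6 F_EXX = 0.6 × 100 = 60 ksi.
φR_n = 0.75 × 60 × 5.082 = 228.7 kips.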